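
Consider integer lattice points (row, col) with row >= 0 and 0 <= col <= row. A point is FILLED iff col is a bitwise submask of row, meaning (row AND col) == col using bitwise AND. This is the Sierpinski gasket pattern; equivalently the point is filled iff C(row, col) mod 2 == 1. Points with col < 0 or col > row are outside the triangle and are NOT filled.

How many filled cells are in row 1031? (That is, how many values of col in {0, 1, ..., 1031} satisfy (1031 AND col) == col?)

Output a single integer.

Answer: 16

Derivation:
1031 in binary = 10000000111
popcount(1031) = number of 1-bits in 10000000111 = 4
A col c satisfies (1031 AND c) == c iff every set bit of c is also set in 1031; each of the 4 set bits of 1031 can independently be on or off in c.
count = 2^4 = 16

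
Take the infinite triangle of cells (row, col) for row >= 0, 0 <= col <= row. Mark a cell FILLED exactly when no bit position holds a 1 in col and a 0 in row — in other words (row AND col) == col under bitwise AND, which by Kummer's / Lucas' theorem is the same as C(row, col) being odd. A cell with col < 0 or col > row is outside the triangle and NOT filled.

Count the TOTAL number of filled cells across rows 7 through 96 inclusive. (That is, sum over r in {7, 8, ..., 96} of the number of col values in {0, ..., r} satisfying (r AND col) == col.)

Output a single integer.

Answer: 1200

Derivation:
r7=111 pc3: +8 =8
r8=1000 pc1: +2 =10
r9=1001 pc2: +4 =14
r10=1010 pc2: +4 =18
r11=1011 pc3: +8 =26
r12=1100 pc2: +4 =30
r13=1101 pc3: +8 =38
r14=1110 pc3: +8 =46
r15=1111 pc4: +16 =62
r16=10000 pc1: +2 =64
r17=10001 pc2: +4 =68
r18=10010 pc2: +4 =72
r19=10011 pc3: +8 =80
r20=10100 pc2: +4 =84
r21=10101 pc3: +8 =92
r22=10110 pc3: +8 =100
r23=10111 pc4: +16 =116
r24=11000 pc2: +4 =120
r25=11001 pc3: +8 =128
r26=11010 pc3: +8 =136
r27=11011 pc4: +16 =152
r28=11100 pc3: +8 =160
r29=11101 pc4: +16 =176
r30=11110 pc4: +16 =192
r31=11111 pc5: +32 =224
r32=100000 pc1: +2 =226
r33=100001 pc2: +4 =230
r34=100010 pc2: +4 =234
r35=100011 pc3: +8 =242
r36=100100 pc2: +4 =246
r37=100101 pc3: +8 =254
r38=100110 pc3: +8 =262
r39=100111 pc4: +16 =278
r40=101000 pc2: +4 =282
r41=101001 pc3: +8 =290
r42=101010 pc3: +8 =298
r43=101011 pc4: +16 =314
r44=101100 pc3: +8 =322
r45=101101 pc4: +16 =338
r46=101110 pc4: +16 =354
r47=101111 pc5: +32 =386
r48=110000 pc2: +4 =390
r49=110001 pc3: +8 =398
r50=110010 pc3: +8 =406
r51=110011 pc4: +16 =422
r52=110100 pc3: +8 =430
r53=110101 pc4: +16 =446
r54=110110 pc4: +16 =462
r55=110111 pc5: +32 =494
r56=111000 pc3: +8 =502
r57=111001 pc4: +16 =518
r58=111010 pc4: +16 =534
r59=111011 pc5: +32 =566
r60=111100 pc4: +16 =582
r61=111101 pc5: +32 =614
r62=111110 pc5: +32 =646
r63=111111 pc6: +64 =710
r64=1000000 pc1: +2 =712
r65=1000001 pc2: +4 =716
r66=1000010 pc2: +4 =720
r67=1000011 pc3: +8 =728
r68=1000100 pc2: +4 =732
r69=1000101 pc3: +8 =740
r70=1000110 pc3: +8 =748
r71=1000111 pc4: +16 =764
r72=1001000 pc2: +4 =768
r73=1001001 pc3: +8 =776
r74=1001010 pc3: +8 =784
r75=1001011 pc4: +16 =800
r76=1001100 pc3: +8 =808
r77=1001101 pc4: +16 =824
r78=1001110 pc4: +16 =840
r79=1001111 pc5: +32 =872
r80=1010000 pc2: +4 =876
r81=1010001 pc3: +8 =884
r82=1010010 pc3: +8 =892
r83=1010011 pc4: +16 =908
r84=1010100 pc3: +8 =916
r85=1010101 pc4: +16 =932
r86=1010110 pc4: +16 =948
r87=1010111 pc5: +32 =980
r88=1011000 pc3: +8 =988
r89=1011001 pc4: +16 =1004
r90=1011010 pc4: +16 =1020
r91=1011011 pc5: +32 =1052
r92=1011100 pc4: +16 =1068
r93=1011101 pc5: +32 =1100
r94=1011110 pc5: +32 =1132
r95=1011111 pc6: +64 =1196
r96=1100000 pc2: +4 =1200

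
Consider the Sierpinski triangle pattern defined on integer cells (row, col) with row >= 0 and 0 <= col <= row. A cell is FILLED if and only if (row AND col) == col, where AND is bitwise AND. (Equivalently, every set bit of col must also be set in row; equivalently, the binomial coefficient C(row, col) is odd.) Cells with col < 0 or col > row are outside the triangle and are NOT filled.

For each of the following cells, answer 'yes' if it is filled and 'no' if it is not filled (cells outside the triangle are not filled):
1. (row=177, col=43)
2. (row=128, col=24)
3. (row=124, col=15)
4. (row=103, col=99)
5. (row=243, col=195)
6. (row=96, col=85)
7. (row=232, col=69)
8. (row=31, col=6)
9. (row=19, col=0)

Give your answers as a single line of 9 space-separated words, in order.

Answer: no no no yes yes no no yes yes

Derivation:
(177,43): row=0b10110001, col=0b101011, row AND col = 0b100001 = 33; 33 != 43 -> empty
(128,24): row=0b10000000, col=0b11000, row AND col = 0b0 = 0; 0 != 24 -> empty
(124,15): row=0b1111100, col=0b1111, row AND col = 0b1100 = 12; 12 != 15 -> empty
(103,99): row=0b1100111, col=0b1100011, row AND col = 0b1100011 = 99; 99 == 99 -> filled
(243,195): row=0b11110011, col=0b11000011, row AND col = 0b11000011 = 195; 195 == 195 -> filled
(96,85): row=0b1100000, col=0b1010101, row AND col = 0b1000000 = 64; 64 != 85 -> empty
(232,69): row=0b11101000, col=0b1000101, row AND col = 0b1000000 = 64; 64 != 69 -> empty
(31,6): row=0b11111, col=0b110, row AND col = 0b110 = 6; 6 == 6 -> filled
(19,0): row=0b10011, col=0b0, row AND col = 0b0 = 0; 0 == 0 -> filled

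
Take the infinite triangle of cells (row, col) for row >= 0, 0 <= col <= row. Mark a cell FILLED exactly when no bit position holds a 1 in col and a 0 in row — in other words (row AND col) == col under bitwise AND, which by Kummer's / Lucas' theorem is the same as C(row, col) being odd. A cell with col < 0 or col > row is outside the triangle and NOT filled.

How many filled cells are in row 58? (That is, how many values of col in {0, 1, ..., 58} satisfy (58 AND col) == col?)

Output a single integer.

58 in binary = 111010
popcount(58) = number of 1-bits in 111010 = 4
A col c satisfies (58 AND c) == c iff every set bit of c is also set in 58; each of the 4 set bits of 58 can independently be on or off in c.
count = 2^4 = 16

Answer: 16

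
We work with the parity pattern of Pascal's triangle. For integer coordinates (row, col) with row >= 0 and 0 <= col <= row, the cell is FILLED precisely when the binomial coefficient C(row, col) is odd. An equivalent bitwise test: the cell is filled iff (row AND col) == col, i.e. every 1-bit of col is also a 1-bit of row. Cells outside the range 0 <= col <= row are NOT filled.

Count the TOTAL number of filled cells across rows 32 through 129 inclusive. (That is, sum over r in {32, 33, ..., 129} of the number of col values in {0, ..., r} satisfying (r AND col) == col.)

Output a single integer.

r32=100000 pc1: +2 =2
r33=100001 pc2: +4 =6
r34=100010 pc2: +4 =10
r35=100011 pc3: +8 =18
r36=100100 pc2: +4 =22
r37=100101 pc3: +8 =30
r38=100110 pc3: +8 =38
r39=100111 pc4: +16 =54
r40=101000 pc2: +4 =58
r41=101001 pc3: +8 =66
r42=101010 pc3: +8 =74
r43=101011 pc4: +16 =90
r44=101100 pc3: +8 =98
r45=101101 pc4: +16 =114
r46=101110 pc4: +16 =130
r47=101111 pc5: +32 =162
r48=110000 pc2: +4 =166
r49=110001 pc3: +8 =174
r50=110010 pc3: +8 =182
r51=110011 pc4: +16 =198
r52=110100 pc3: +8 =206
r53=110101 pc4: +16 =222
r54=110110 pc4: +16 =238
r55=110111 pc5: +32 =270
r56=111000 pc3: +8 =278
r57=111001 pc4: +16 =294
r58=111010 pc4: +16 =310
r59=111011 pc5: +32 =342
r60=111100 pc4: +16 =358
r61=111101 pc5: +32 =390
r62=111110 pc5: +32 =422
r63=111111 pc6: +64 =486
r64=1000000 pc1: +2 =488
r65=1000001 pc2: +4 =492
r66=1000010 pc2: +4 =496
r67=1000011 pc3: +8 =504
r68=1000100 pc2: +4 =508
r69=1000101 pc3: +8 =516
r70=1000110 pc3: +8 =524
r71=1000111 pc4: +16 =540
r72=1001000 pc2: +4 =544
r73=1001001 pc3: +8 =552
r74=1001010 pc3: +8 =560
r75=1001011 pc4: +16 =576
r76=1001100 pc3: +8 =584
r77=1001101 pc4: +16 =600
r78=1001110 pc4: +16 =616
r79=1001111 pc5: +32 =648
r80=1010000 pc2: +4 =652
r81=1010001 pc3: +8 =660
r82=1010010 pc3: +8 =668
r83=1010011 pc4: +16 =684
r84=1010100 pc3: +8 =692
r85=1010101 pc4: +16 =708
r86=1010110 pc4: +16 =724
r87=1010111 pc5: +32 =756
r88=1011000 pc3: +8 =764
r89=1011001 pc4: +16 =780
r90=1011010 pc4: +16 =796
r91=1011011 pc5: +32 =828
r92=1011100 pc4: +16 =844
r93=1011101 pc5: +32 =876
r94=1011110 pc5: +32 =908
r95=1011111 pc6: +64 =972
r96=1100000 pc2: +4 =976
r97=1100001 pc3: +8 =984
r98=1100010 pc3: +8 =992
r99=1100011 pc4: +16 =1008
r100=1100100 pc3: +8 =1016
r101=1100101 pc4: +16 =1032
r102=1100110 pc4: +16 =1048
r103=1100111 pc5: +32 =1080
r104=1101000 pc3: +8 =1088
r105=1101001 pc4: +16 =1104
r106=1101010 pc4: +16 =1120
r107=1101011 pc5: +32 =1152
r108=1101100 pc4: +16 =1168
r109=1101101 pc5: +32 =1200
r110=1101110 pc5: +32 =1232
r111=1101111 pc6: +64 =1296
r112=1110000 pc3: +8 =1304
r113=1110001 pc4: +16 =1320
r114=1110010 pc4: +16 =1336
r115=1110011 pc5: +32 =1368
r116=1110100 pc4: +16 =1384
r117=1110101 pc5: +32 =1416
r118=1110110 pc5: +32 =1448
r119=1110111 pc6: +64 =1512
r120=1111000 pc4: +16 =1528
r121=1111001 pc5: +32 =1560
r122=1111010 pc5: +32 =1592
r123=1111011 pc6: +64 =1656
r124=1111100 pc5: +32 =1688
r125=1111101 pc6: +64 =1752
r126=1111110 pc6: +64 =1816
r127=1111111 pc7: +128 =1944
r128=10000000 pc1: +2 =1946
r129=10000001 pc2: +4 =1950

Answer: 1950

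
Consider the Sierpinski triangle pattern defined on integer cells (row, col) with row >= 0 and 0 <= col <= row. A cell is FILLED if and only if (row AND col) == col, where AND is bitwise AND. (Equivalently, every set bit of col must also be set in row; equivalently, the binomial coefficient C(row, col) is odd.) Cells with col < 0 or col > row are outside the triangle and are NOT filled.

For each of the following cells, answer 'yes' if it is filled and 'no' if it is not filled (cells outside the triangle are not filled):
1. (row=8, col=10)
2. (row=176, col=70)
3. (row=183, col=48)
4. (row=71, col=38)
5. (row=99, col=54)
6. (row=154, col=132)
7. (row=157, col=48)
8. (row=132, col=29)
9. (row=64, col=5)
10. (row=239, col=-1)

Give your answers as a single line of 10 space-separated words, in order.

Answer: no no yes no no no no no no no

Derivation:
(8,10): col outside [0, 8] -> not filled
(176,70): row=0b10110000, col=0b1000110, row AND col = 0b0 = 0; 0 != 70 -> empty
(183,48): row=0b10110111, col=0b110000, row AND col = 0b110000 = 48; 48 == 48 -> filled
(71,38): row=0b1000111, col=0b100110, row AND col = 0b110 = 6; 6 != 38 -> empty
(99,54): row=0b1100011, col=0b110110, row AND col = 0b100010 = 34; 34 != 54 -> empty
(154,132): row=0b10011010, col=0b10000100, row AND col = 0b10000000 = 128; 128 != 132 -> empty
(157,48): row=0b10011101, col=0b110000, row AND col = 0b10000 = 16; 16 != 48 -> empty
(132,29): row=0b10000100, col=0b11101, row AND col = 0b100 = 4; 4 != 29 -> empty
(64,5): row=0b1000000, col=0b101, row AND col = 0b0 = 0; 0 != 5 -> empty
(239,-1): col outside [0, 239] -> not filled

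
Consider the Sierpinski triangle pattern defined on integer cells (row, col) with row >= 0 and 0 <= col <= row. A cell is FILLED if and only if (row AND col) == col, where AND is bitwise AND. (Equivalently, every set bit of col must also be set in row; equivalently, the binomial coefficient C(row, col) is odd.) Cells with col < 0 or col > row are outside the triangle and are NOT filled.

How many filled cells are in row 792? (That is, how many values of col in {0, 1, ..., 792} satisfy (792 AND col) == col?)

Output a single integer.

792 in binary = 1100011000
popcount(792) = number of 1-bits in 1100011000 = 4
A col c satisfies (792 AND c) == c iff every set bit of c is also set in 792; each of the 4 set bits of 792 can independently be on or off in c.
count = 2^4 = 16

Answer: 16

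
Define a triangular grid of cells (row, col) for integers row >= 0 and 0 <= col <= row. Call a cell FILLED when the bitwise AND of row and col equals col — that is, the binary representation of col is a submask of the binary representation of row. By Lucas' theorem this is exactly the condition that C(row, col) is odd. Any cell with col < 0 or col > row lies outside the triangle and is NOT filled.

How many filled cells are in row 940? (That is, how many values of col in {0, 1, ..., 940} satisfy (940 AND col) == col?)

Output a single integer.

Answer: 64

Derivation:
940 in binary = 1110101100
popcount(940) = number of 1-bits in 1110101100 = 6
A col c satisfies (940 AND c) == c iff every set bit of c is also set in 940; each of the 6 set bits of 940 can independently be on or off in c.
count = 2^6 = 64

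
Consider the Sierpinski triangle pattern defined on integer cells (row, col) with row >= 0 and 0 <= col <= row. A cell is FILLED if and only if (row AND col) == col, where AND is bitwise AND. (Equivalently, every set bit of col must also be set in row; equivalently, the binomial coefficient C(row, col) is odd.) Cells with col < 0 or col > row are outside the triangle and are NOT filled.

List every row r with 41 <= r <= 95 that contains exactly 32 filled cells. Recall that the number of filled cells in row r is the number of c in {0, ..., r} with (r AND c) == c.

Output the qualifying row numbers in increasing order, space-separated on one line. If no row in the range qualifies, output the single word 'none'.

Answer: 47 55 59 61 62 79 87 91 93 94

Derivation:
Row r has 2^popcount(r) filled cells, so we need popcount(r) = log2(32) = 5.
Scan r = 41..95 and keep those with exactly 5 one-bits:
r=41=101001 popcount=3 -> skip
r=42=101010 popcount=3 -> skip
r=43=101011 popcount=4 -> skip
r=44=101100 popcount=3 -> skip
r=45=101101 popcount=4 -> skip
r=46=101110 popcount=4 -> skip
r=47=101111 popcount=5 -> KEEP
r=48=110000 popcount=2 -> skip
r=49=110001 popcount=3 -> skip
r=50=110010 popcount=3 -> skip
r=51=110011 popcount=4 -> skip
r=52=110100 popcount=3 -> skip
r=53=110101 popcount=4 -> skip
r=54=110110 popcount=4 -> skip
r=55=110111 popcount=5 -> KEEP
r=56=111000 popcount=3 -> skip
r=57=111001 popcount=4 -> skip
r=58=111010 popcount=4 -> skip
r=59=111011 popcount=5 -> KEEP
r=60=111100 popcount=4 -> skip
r=61=111101 popcount=5 -> KEEP
r=62=111110 popcount=5 -> KEEP
r=63=111111 popcount=6 -> skip
r=64=1000000 popcount=1 -> skip
r=65=1000001 popcount=2 -> skip
r=66=1000010 popcount=2 -> skip
r=67=1000011 popcount=3 -> skip
r=68=1000100 popcount=2 -> skip
r=69=1000101 popcount=3 -> skip
r=70=1000110 popcount=3 -> skip
r=71=1000111 popcount=4 -> skip
r=72=1001000 popcount=2 -> skip
r=73=1001001 popcount=3 -> skip
r=74=1001010 popcount=3 -> skip
r=75=1001011 popcount=4 -> skip
r=76=1001100 popcount=3 -> skip
r=77=1001101 popcount=4 -> skip
r=78=1001110 popcount=4 -> skip
r=79=1001111 popcount=5 -> KEEP
r=80=1010000 popcount=2 -> skip
r=81=1010001 popcount=3 -> skip
r=82=1010010 popcount=3 -> skip
r=83=1010011 popcount=4 -> skip
r=84=1010100 popcount=3 -> skip
r=85=1010101 popcount=4 -> skip
r=86=1010110 popcount=4 -> skip
r=87=1010111 popcount=5 -> KEEP
r=88=1011000 popcount=3 -> skip
r=89=1011001 popcount=4 -> skip
r=90=1011010 popcount=4 -> skip
r=91=1011011 popcount=5 -> KEEP
r=92=1011100 popcount=4 -> skip
r=93=1011101 popcount=5 -> KEEP
r=94=1011110 popcount=5 -> KEEP
r=95=1011111 popcount=6 -> skip
Kept rows: 47 55 59 61 62 79 87 91 93 94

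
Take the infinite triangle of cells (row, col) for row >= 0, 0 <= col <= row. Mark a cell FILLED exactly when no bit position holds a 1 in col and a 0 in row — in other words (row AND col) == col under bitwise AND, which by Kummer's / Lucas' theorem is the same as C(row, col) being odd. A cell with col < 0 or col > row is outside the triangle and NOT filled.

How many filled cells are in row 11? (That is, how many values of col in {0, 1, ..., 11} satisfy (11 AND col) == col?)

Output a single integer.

Answer: 8

Derivation:
11 in binary = 1011
popcount(11) = number of 1-bits in 1011 = 3
A col c satisfies (11 AND c) == c iff every set bit of c is also set in 11; each of the 3 set bits of 11 can independently be on or off in c.
count = 2^3 = 8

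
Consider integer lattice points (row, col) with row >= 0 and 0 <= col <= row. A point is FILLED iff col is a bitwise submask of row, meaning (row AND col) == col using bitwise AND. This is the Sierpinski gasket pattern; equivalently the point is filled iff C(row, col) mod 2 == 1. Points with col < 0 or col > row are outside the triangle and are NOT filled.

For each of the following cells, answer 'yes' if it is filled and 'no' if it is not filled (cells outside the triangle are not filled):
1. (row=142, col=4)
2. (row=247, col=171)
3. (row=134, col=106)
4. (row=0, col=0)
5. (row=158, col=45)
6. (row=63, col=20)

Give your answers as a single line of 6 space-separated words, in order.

Answer: yes no no yes no yes

Derivation:
(142,4): row=0b10001110, col=0b100, row AND col = 0b100 = 4; 4 == 4 -> filled
(247,171): row=0b11110111, col=0b10101011, row AND col = 0b10100011 = 163; 163 != 171 -> empty
(134,106): row=0b10000110, col=0b1101010, row AND col = 0b10 = 2; 2 != 106 -> empty
(0,0): row=0b0, col=0b0, row AND col = 0b0 = 0; 0 == 0 -> filled
(158,45): row=0b10011110, col=0b101101, row AND col = 0b1100 = 12; 12 != 45 -> empty
(63,20): row=0b111111, col=0b10100, row AND col = 0b10100 = 20; 20 == 20 -> filled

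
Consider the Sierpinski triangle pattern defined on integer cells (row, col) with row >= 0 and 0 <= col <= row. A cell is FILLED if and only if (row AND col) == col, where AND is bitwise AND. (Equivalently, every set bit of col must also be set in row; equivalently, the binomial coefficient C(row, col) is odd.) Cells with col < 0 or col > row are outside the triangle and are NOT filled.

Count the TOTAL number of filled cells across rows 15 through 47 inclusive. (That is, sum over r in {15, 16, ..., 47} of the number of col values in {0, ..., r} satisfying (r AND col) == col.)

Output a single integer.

r15=1111 pc4: +16 =16
r16=10000 pc1: +2 =18
r17=10001 pc2: +4 =22
r18=10010 pc2: +4 =26
r19=10011 pc3: +8 =34
r20=10100 pc2: +4 =38
r21=10101 pc3: +8 =46
r22=10110 pc3: +8 =54
r23=10111 pc4: +16 =70
r24=11000 pc2: +4 =74
r25=11001 pc3: +8 =82
r26=11010 pc3: +8 =90
r27=11011 pc4: +16 =106
r28=11100 pc3: +8 =114
r29=11101 pc4: +16 =130
r30=11110 pc4: +16 =146
r31=11111 pc5: +32 =178
r32=100000 pc1: +2 =180
r33=100001 pc2: +4 =184
r34=100010 pc2: +4 =188
r35=100011 pc3: +8 =196
r36=100100 pc2: +4 =200
r37=100101 pc3: +8 =208
r38=100110 pc3: +8 =216
r39=100111 pc4: +16 =232
r40=101000 pc2: +4 =236
r41=101001 pc3: +8 =244
r42=101010 pc3: +8 =252
r43=101011 pc4: +16 =268
r44=101100 pc3: +8 =276
r45=101101 pc4: +16 =292
r46=101110 pc4: +16 =308
r47=101111 pc5: +32 =340

Answer: 340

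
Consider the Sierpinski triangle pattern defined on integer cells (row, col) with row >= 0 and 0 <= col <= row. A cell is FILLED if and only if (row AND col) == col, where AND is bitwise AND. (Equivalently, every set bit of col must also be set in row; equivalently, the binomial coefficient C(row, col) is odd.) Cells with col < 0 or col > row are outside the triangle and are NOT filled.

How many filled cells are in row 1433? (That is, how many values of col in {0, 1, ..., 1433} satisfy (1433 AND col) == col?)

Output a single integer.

Answer: 64

Derivation:
1433 in binary = 10110011001
popcount(1433) = number of 1-bits in 10110011001 = 6
A col c satisfies (1433 AND c) == c iff every set bit of c is also set in 1433; each of the 6 set bits of 1433 can independently be on or off in c.
count = 2^6 = 64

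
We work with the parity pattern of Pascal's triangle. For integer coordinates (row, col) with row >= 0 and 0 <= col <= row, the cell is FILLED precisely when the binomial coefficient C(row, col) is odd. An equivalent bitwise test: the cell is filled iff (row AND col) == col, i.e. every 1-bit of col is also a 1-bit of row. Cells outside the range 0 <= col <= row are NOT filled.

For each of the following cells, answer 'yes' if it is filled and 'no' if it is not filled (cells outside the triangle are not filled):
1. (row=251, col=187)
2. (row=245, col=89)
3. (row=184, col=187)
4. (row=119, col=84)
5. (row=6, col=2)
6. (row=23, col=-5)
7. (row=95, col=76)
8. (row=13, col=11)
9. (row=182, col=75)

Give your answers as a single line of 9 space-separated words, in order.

(251,187): row=0b11111011, col=0b10111011, row AND col = 0b10111011 = 187; 187 == 187 -> filled
(245,89): row=0b11110101, col=0b1011001, row AND col = 0b1010001 = 81; 81 != 89 -> empty
(184,187): col outside [0, 184] -> not filled
(119,84): row=0b1110111, col=0b1010100, row AND col = 0b1010100 = 84; 84 == 84 -> filled
(6,2): row=0b110, col=0b10, row AND col = 0b10 = 2; 2 == 2 -> filled
(23,-5): col outside [0, 23] -> not filled
(95,76): row=0b1011111, col=0b1001100, row AND col = 0b1001100 = 76; 76 == 76 -> filled
(13,11): row=0b1101, col=0b1011, row AND col = 0b1001 = 9; 9 != 11 -> empty
(182,75): row=0b10110110, col=0b1001011, row AND col = 0b10 = 2; 2 != 75 -> empty

Answer: yes no no yes yes no yes no no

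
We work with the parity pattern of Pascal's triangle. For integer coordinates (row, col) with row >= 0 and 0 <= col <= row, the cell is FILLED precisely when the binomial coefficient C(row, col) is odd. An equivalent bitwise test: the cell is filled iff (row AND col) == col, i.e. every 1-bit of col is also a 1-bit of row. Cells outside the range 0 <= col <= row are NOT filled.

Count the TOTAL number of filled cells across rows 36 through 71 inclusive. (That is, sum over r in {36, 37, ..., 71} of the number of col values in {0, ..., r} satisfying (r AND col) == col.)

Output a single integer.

Answer: 522

Derivation:
r36=100100 pc2: +4 =4
r37=100101 pc3: +8 =12
r38=100110 pc3: +8 =20
r39=100111 pc4: +16 =36
r40=101000 pc2: +4 =40
r41=101001 pc3: +8 =48
r42=101010 pc3: +8 =56
r43=101011 pc4: +16 =72
r44=101100 pc3: +8 =80
r45=101101 pc4: +16 =96
r46=101110 pc4: +16 =112
r47=101111 pc5: +32 =144
r48=110000 pc2: +4 =148
r49=110001 pc3: +8 =156
r50=110010 pc3: +8 =164
r51=110011 pc4: +16 =180
r52=110100 pc3: +8 =188
r53=110101 pc4: +16 =204
r54=110110 pc4: +16 =220
r55=110111 pc5: +32 =252
r56=111000 pc3: +8 =260
r57=111001 pc4: +16 =276
r58=111010 pc4: +16 =292
r59=111011 pc5: +32 =324
r60=111100 pc4: +16 =340
r61=111101 pc5: +32 =372
r62=111110 pc5: +32 =404
r63=111111 pc6: +64 =468
r64=1000000 pc1: +2 =470
r65=1000001 pc2: +4 =474
r66=1000010 pc2: +4 =478
r67=1000011 pc3: +8 =486
r68=1000100 pc2: +4 =490
r69=1000101 pc3: +8 =498
r70=1000110 pc3: +8 =506
r71=1000111 pc4: +16 =522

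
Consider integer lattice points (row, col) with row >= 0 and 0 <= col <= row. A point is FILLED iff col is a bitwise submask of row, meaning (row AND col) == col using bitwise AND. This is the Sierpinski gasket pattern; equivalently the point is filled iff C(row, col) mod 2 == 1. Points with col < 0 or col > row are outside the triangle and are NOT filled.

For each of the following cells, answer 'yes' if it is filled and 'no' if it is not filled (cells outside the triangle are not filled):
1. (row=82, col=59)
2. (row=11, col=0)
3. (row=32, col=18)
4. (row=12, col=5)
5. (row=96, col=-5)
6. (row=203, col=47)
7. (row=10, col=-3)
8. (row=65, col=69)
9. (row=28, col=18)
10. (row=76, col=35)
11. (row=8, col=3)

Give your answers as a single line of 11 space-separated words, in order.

(82,59): row=0b1010010, col=0b111011, row AND col = 0b10010 = 18; 18 != 59 -> empty
(11,0): row=0b1011, col=0b0, row AND col = 0b0 = 0; 0 == 0 -> filled
(32,18): row=0b100000, col=0b10010, row AND col = 0b0 = 0; 0 != 18 -> empty
(12,5): row=0b1100, col=0b101, row AND col = 0b100 = 4; 4 != 5 -> empty
(96,-5): col outside [0, 96] -> not filled
(203,47): row=0b11001011, col=0b101111, row AND col = 0b1011 = 11; 11 != 47 -> empty
(10,-3): col outside [0, 10] -> not filled
(65,69): col outside [0, 65] -> not filled
(28,18): row=0b11100, col=0b10010, row AND col = 0b10000 = 16; 16 != 18 -> empty
(76,35): row=0b1001100, col=0b100011, row AND col = 0b0 = 0; 0 != 35 -> empty
(8,3): row=0b1000, col=0b11, row AND col = 0b0 = 0; 0 != 3 -> empty

Answer: no yes no no no no no no no no no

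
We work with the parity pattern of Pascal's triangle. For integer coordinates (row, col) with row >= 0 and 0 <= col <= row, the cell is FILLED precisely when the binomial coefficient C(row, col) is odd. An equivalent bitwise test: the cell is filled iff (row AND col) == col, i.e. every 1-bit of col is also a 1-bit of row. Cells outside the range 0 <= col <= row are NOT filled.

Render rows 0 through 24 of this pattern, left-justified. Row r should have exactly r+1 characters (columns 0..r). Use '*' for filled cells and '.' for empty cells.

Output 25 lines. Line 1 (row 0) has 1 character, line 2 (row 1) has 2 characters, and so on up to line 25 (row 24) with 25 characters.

r0=0: *
r1=1: **
r2=10: *.*
r3=11: ****
r4=100: *...*
r5=101: **..**
r6=110: *.*.*.*
r7=111: ********
r8=1000: *.......*
r9=1001: **......**
r10=1010: *.*.....*.*
r11=1011: ****....****
r12=1100: *...*...*...*
r13=1101: **..**..**..**
r14=1110: *.*.*.*.*.*.*.*
r15=1111: ****************
r16=10000: *...............*
r17=10001: **..............**
r18=10010: *.*.............*.*
r19=10011: ****............****
r20=10100: *...*...........*...*
r21=10101: **..**..........**..**
r22=10110: *.*.*.*.........*.*.*.*
r23=10111: ********........********
r24=11000: *.......*.......*.......*

Answer: *
**
*.*
****
*...*
**..**
*.*.*.*
********
*.......*
**......**
*.*.....*.*
****....****
*...*...*...*
**..**..**..**
*.*.*.*.*.*.*.*
****************
*...............*
**..............**
*.*.............*.*
****............****
*...*...........*...*
**..**..........**..**
*.*.*.*.........*.*.*.*
********........********
*.......*.......*.......*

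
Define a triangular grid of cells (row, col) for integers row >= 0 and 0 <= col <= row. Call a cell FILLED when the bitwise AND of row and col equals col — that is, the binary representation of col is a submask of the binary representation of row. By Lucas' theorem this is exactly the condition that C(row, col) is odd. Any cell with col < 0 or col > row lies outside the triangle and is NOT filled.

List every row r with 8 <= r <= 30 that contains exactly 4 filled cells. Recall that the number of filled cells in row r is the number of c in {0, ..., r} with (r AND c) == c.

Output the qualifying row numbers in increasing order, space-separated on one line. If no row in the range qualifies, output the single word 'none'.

Answer: 9 10 12 17 18 20 24

Derivation:
Row r has 2^popcount(r) filled cells, so we need popcount(r) = log2(4) = 2.
Scan r = 8..30 and keep those with exactly 2 one-bits:
r=8=1000 popcount=1 -> skip
r=9=1001 popcount=2 -> KEEP
r=10=1010 popcount=2 -> KEEP
r=11=1011 popcount=3 -> skip
r=12=1100 popcount=2 -> KEEP
r=13=1101 popcount=3 -> skip
r=14=1110 popcount=3 -> skip
r=15=1111 popcount=4 -> skip
r=16=10000 popcount=1 -> skip
r=17=10001 popcount=2 -> KEEP
r=18=10010 popcount=2 -> KEEP
r=19=10011 popcount=3 -> skip
r=20=10100 popcount=2 -> KEEP
r=21=10101 popcount=3 -> skip
r=22=10110 popcount=3 -> skip
r=23=10111 popcount=4 -> skip
r=24=11000 popcount=2 -> KEEP
r=25=11001 popcount=3 -> skip
r=26=11010 popcount=3 -> skip
r=27=11011 popcount=4 -> skip
r=28=11100 popcount=3 -> skip
r=29=11101 popcount=4 -> skip
r=30=11110 popcount=4 -> skip
Kept rows: 9 10 12 17 18 20 24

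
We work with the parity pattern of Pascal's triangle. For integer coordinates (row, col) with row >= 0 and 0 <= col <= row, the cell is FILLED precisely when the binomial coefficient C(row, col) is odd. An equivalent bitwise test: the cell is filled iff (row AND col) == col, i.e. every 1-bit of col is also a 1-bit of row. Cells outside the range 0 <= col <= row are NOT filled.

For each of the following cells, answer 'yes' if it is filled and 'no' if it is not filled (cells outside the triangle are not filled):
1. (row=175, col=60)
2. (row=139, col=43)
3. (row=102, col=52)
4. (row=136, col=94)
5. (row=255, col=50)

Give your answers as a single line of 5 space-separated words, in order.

Answer: no no no no yes

Derivation:
(175,60): row=0b10101111, col=0b111100, row AND col = 0b101100 = 44; 44 != 60 -> empty
(139,43): row=0b10001011, col=0b101011, row AND col = 0b1011 = 11; 11 != 43 -> empty
(102,52): row=0b1100110, col=0b110100, row AND col = 0b100100 = 36; 36 != 52 -> empty
(136,94): row=0b10001000, col=0b1011110, row AND col = 0b1000 = 8; 8 != 94 -> empty
(255,50): row=0b11111111, col=0b110010, row AND col = 0b110010 = 50; 50 == 50 -> filled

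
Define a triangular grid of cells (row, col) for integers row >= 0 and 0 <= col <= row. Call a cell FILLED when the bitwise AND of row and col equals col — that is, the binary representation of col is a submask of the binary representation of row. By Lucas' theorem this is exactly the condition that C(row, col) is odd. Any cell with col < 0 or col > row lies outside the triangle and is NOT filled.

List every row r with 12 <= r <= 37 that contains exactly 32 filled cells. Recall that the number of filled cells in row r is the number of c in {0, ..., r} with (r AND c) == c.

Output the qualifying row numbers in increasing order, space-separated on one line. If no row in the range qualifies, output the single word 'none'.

Answer: 31

Derivation:
Row r has 2^popcount(r) filled cells, so we need popcount(r) = log2(32) = 5.
Scan r = 12..37 and keep those with exactly 5 one-bits:
r=12=1100 popcount=2 -> skip
r=13=1101 popcount=3 -> skip
r=14=1110 popcount=3 -> skip
r=15=1111 popcount=4 -> skip
r=16=10000 popcount=1 -> skip
r=17=10001 popcount=2 -> skip
r=18=10010 popcount=2 -> skip
r=19=10011 popcount=3 -> skip
r=20=10100 popcount=2 -> skip
r=21=10101 popcount=3 -> skip
r=22=10110 popcount=3 -> skip
r=23=10111 popcount=4 -> skip
r=24=11000 popcount=2 -> skip
r=25=11001 popcount=3 -> skip
r=26=11010 popcount=3 -> skip
r=27=11011 popcount=4 -> skip
r=28=11100 popcount=3 -> skip
r=29=11101 popcount=4 -> skip
r=30=11110 popcount=4 -> skip
r=31=11111 popcount=5 -> KEEP
r=32=100000 popcount=1 -> skip
r=33=100001 popcount=2 -> skip
r=34=100010 popcount=2 -> skip
r=35=100011 popcount=3 -> skip
r=36=100100 popcount=2 -> skip
r=37=100101 popcount=3 -> skip
Kept rows: 31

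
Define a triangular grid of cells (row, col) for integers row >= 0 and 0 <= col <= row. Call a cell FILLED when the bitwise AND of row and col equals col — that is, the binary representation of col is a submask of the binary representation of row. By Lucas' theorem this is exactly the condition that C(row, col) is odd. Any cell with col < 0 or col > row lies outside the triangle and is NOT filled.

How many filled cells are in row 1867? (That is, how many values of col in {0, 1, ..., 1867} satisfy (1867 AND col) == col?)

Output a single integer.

1867 in binary = 11101001011
popcount(1867) = number of 1-bits in 11101001011 = 7
A col c satisfies (1867 AND c) == c iff every set bit of c is also set in 1867; each of the 7 set bits of 1867 can independently be on or off in c.
count = 2^7 = 128

Answer: 128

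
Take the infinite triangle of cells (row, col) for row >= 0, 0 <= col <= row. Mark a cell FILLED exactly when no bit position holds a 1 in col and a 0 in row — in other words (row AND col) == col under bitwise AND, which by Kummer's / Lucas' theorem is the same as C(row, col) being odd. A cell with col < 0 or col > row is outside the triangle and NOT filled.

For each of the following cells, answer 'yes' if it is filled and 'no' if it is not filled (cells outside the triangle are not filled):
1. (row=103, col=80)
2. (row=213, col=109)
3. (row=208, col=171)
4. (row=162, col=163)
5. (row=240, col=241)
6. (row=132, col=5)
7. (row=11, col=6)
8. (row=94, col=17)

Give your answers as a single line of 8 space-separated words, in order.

(103,80): row=0b1100111, col=0b1010000, row AND col = 0b1000000 = 64; 64 != 80 -> empty
(213,109): row=0b11010101, col=0b1101101, row AND col = 0b1000101 = 69; 69 != 109 -> empty
(208,171): row=0b11010000, col=0b10101011, row AND col = 0b10000000 = 128; 128 != 171 -> empty
(162,163): col outside [0, 162] -> not filled
(240,241): col outside [0, 240] -> not filled
(132,5): row=0b10000100, col=0b101, row AND col = 0b100 = 4; 4 != 5 -> empty
(11,6): row=0b1011, col=0b110, row AND col = 0b10 = 2; 2 != 6 -> empty
(94,17): row=0b1011110, col=0b10001, row AND col = 0b10000 = 16; 16 != 17 -> empty

Answer: no no no no no no no no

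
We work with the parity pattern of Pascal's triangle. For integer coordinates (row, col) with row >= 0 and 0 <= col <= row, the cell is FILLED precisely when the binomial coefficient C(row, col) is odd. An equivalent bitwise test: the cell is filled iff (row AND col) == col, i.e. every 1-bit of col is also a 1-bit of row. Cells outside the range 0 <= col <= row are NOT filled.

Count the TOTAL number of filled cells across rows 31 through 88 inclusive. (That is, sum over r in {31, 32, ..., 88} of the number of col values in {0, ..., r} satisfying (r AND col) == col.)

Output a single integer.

r31=11111 pc5: +32 =32
r32=100000 pc1: +2 =34
r33=100001 pc2: +4 =38
r34=100010 pc2: +4 =42
r35=100011 pc3: +8 =50
r36=100100 pc2: +4 =54
r37=100101 pc3: +8 =62
r38=100110 pc3: +8 =70
r39=100111 pc4: +16 =86
r40=101000 pc2: +4 =90
r41=101001 pc3: +8 =98
r42=101010 pc3: +8 =106
r43=101011 pc4: +16 =122
r44=101100 pc3: +8 =130
r45=101101 pc4: +16 =146
r46=101110 pc4: +16 =162
r47=101111 pc5: +32 =194
r48=110000 pc2: +4 =198
r49=110001 pc3: +8 =206
r50=110010 pc3: +8 =214
r51=110011 pc4: +16 =230
r52=110100 pc3: +8 =238
r53=110101 pc4: +16 =254
r54=110110 pc4: +16 =270
r55=110111 pc5: +32 =302
r56=111000 pc3: +8 =310
r57=111001 pc4: +16 =326
r58=111010 pc4: +16 =342
r59=111011 pc5: +32 =374
r60=111100 pc4: +16 =390
r61=111101 pc5: +32 =422
r62=111110 pc5: +32 =454
r63=111111 pc6: +64 =518
r64=1000000 pc1: +2 =520
r65=1000001 pc2: +4 =524
r66=1000010 pc2: +4 =528
r67=1000011 pc3: +8 =536
r68=1000100 pc2: +4 =540
r69=1000101 pc3: +8 =548
r70=1000110 pc3: +8 =556
r71=1000111 pc4: +16 =572
r72=1001000 pc2: +4 =576
r73=1001001 pc3: +8 =584
r74=1001010 pc3: +8 =592
r75=1001011 pc4: +16 =608
r76=1001100 pc3: +8 =616
r77=1001101 pc4: +16 =632
r78=1001110 pc4: +16 =648
r79=1001111 pc5: +32 =680
r80=1010000 pc2: +4 =684
r81=1010001 pc3: +8 =692
r82=1010010 pc3: +8 =700
r83=1010011 pc4: +16 =716
r84=1010100 pc3: +8 =724
r85=1010101 pc4: +16 =740
r86=1010110 pc4: +16 =756
r87=1010111 pc5: +32 =788
r88=1011000 pc3: +8 =796

Answer: 796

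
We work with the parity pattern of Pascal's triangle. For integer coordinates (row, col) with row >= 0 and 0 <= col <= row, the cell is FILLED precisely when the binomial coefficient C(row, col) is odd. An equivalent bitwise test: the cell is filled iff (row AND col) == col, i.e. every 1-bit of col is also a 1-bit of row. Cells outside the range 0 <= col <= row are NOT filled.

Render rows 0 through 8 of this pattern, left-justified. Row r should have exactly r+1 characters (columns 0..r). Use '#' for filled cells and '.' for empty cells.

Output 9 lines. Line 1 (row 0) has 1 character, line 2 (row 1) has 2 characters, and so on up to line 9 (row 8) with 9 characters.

r0=0: #
r1=1: ##
r2=10: #.#
r3=11: ####
r4=100: #...#
r5=101: ##..##
r6=110: #.#.#.#
r7=111: ########
r8=1000: #.......#

Answer: #
##
#.#
####
#...#
##..##
#.#.#.#
########
#.......#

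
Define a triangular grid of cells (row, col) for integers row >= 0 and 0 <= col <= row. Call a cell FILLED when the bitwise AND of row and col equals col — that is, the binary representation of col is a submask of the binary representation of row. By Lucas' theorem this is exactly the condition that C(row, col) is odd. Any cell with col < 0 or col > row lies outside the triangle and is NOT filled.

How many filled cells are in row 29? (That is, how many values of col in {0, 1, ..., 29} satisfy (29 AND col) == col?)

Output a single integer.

Answer: 16

Derivation:
29 in binary = 11101
popcount(29) = number of 1-bits in 11101 = 4
A col c satisfies (29 AND c) == c iff every set bit of c is also set in 29; each of the 4 set bits of 29 can independently be on or off in c.
count = 2^4 = 16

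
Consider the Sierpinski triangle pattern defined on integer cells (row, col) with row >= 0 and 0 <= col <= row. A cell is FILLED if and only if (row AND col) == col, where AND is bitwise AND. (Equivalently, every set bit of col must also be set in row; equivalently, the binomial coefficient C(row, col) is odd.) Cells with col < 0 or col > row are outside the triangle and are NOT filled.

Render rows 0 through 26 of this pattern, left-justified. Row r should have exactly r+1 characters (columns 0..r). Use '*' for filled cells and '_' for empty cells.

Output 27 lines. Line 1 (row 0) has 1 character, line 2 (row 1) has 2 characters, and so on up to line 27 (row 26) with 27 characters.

Answer: *
**
*_*
****
*___*
**__**
*_*_*_*
********
*_______*
**______**
*_*_____*_*
****____****
*___*___*___*
**__**__**__**
*_*_*_*_*_*_*_*
****************
*_______________*
**______________**
*_*_____________*_*
****____________****
*___*___________*___*
**__**__________**__**
*_*_*_*_________*_*_*_*
********________********
*_______*_______*_______*
**______**______**______**
*_*_____*_*_____*_*_____*_*

Derivation:
r0=0: *
r1=1: **
r2=10: *_*
r3=11: ****
r4=100: *___*
r5=101: **__**
r6=110: *_*_*_*
r7=111: ********
r8=1000: *_______*
r9=1001: **______**
r10=1010: *_*_____*_*
r11=1011: ****____****
r12=1100: *___*___*___*
r13=1101: **__**__**__**
r14=1110: *_*_*_*_*_*_*_*
r15=1111: ****************
r16=10000: *_______________*
r17=10001: **______________**
r18=10010: *_*_____________*_*
r19=10011: ****____________****
r20=10100: *___*___________*___*
r21=10101: **__**__________**__**
r22=10110: *_*_*_*_________*_*_*_*
r23=10111: ********________********
r24=11000: *_______*_______*_______*
r25=11001: **______**______**______**
r26=11010: *_*_____*_*_____*_*_____*_*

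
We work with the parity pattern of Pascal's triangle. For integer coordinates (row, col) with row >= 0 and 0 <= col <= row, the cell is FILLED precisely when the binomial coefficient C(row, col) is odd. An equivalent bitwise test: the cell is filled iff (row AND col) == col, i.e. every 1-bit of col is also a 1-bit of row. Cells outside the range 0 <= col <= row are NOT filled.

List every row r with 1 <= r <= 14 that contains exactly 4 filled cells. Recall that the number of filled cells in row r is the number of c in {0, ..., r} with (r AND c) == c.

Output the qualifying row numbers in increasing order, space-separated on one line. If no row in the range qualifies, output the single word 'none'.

Answer: 3 5 6 9 10 12

Derivation:
Row r has 2^popcount(r) filled cells, so we need popcount(r) = log2(4) = 2.
Scan r = 1..14 and keep those with exactly 2 one-bits:
r=1=1 popcount=1 -> skip
r=2=10 popcount=1 -> skip
r=3=11 popcount=2 -> KEEP
r=4=100 popcount=1 -> skip
r=5=101 popcount=2 -> KEEP
r=6=110 popcount=2 -> KEEP
r=7=111 popcount=3 -> skip
r=8=1000 popcount=1 -> skip
r=9=1001 popcount=2 -> KEEP
r=10=1010 popcount=2 -> KEEP
r=11=1011 popcount=3 -> skip
r=12=1100 popcount=2 -> KEEP
r=13=1101 popcount=3 -> skip
r=14=1110 popcount=3 -> skip
Kept rows: 3 5 6 9 10 12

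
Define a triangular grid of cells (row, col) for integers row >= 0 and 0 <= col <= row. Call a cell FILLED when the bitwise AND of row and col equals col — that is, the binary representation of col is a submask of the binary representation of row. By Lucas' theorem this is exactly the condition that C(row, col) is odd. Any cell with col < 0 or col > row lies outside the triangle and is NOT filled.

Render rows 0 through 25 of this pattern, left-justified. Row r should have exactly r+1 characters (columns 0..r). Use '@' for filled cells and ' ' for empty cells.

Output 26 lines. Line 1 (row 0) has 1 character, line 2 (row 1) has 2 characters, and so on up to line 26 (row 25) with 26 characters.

Answer: @
@@
@ @
@@@@
@   @
@@  @@
@ @ @ @
@@@@@@@@
@       @
@@      @@
@ @     @ @
@@@@    @@@@
@   @   @   @
@@  @@  @@  @@
@ @ @ @ @ @ @ @
@@@@@@@@@@@@@@@@
@               @
@@              @@
@ @             @ @
@@@@            @@@@
@   @           @   @
@@  @@          @@  @@
@ @ @ @         @ @ @ @
@@@@@@@@        @@@@@@@@
@       @       @       @
@@      @@      @@      @@

Derivation:
r0=0: @
r1=1: @@
r2=10: @ @
r3=11: @@@@
r4=100: @   @
r5=101: @@  @@
r6=110: @ @ @ @
r7=111: @@@@@@@@
r8=1000: @       @
r9=1001: @@      @@
r10=1010: @ @     @ @
r11=1011: @@@@    @@@@
r12=1100: @   @   @   @
r13=1101: @@  @@  @@  @@
r14=1110: @ @ @ @ @ @ @ @
r15=1111: @@@@@@@@@@@@@@@@
r16=10000: @               @
r17=10001: @@              @@
r18=10010: @ @             @ @
r19=10011: @@@@            @@@@
r20=10100: @   @           @   @
r21=10101: @@  @@          @@  @@
r22=10110: @ @ @ @         @ @ @ @
r23=10111: @@@@@@@@        @@@@@@@@
r24=11000: @       @       @       @
r25=11001: @@      @@      @@      @@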